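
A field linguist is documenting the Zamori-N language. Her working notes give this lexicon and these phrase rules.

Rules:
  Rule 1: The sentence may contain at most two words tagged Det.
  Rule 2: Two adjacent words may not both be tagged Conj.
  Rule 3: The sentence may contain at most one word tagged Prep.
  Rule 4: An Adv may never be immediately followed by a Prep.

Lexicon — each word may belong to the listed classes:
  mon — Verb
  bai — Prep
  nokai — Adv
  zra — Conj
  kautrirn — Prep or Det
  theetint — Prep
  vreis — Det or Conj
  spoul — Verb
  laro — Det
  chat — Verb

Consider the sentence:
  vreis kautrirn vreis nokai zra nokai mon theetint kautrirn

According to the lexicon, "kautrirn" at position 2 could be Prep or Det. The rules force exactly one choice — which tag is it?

Det

Candidates per position — 1:vreis {Det,Conj}; 2:kautrirn {Prep,Det}; 3:vreis {Det,Conj}; 4:nokai {Adv}; 5:zra {Conj}; 6:nokai {Adv}; 7:mon {Verb}; 8:theetint {Prep}; 9:kautrirn {Prep,Det}.
Word 2 cannot be Prep — rule 3 would then fail for every completion. It is Det.
Word 9 cannot be Prep — rule 3 would then fail for every completion. It is Det.
Word 1 cannot be Det — rule 1 would then fail for every completion. It is Conj.
Word 3 cannot be Det — rule 1 would then fail for every completion. It is Conj.
The only consistent sequence is: Conj Det Conj Adv Conj Adv Verb Prep Det.
Check: rule 1 ✓; rule 2 ✓; rule 3 ✓; rule 4 ✓.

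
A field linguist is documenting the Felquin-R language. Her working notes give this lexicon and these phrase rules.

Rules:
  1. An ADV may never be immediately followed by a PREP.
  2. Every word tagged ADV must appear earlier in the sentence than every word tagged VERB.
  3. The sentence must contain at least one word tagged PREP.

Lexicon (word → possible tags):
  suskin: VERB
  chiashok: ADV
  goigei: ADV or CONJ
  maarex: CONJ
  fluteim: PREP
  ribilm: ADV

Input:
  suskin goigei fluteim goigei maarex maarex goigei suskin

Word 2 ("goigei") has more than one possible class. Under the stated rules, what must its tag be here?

CONJ

Candidates per position — 1:suskin {VERB}; 2:goigei {ADV,CONJ}; 3:fluteim {PREP}; 4:goigei {ADV,CONJ}; 5:maarex {CONJ}; 6:maarex {CONJ}; 7:goigei {ADV,CONJ}; 8:suskin {VERB}.
Word 2 cannot be ADV — rule 1 would then fail for every completion. It is CONJ.
Word 4 cannot be ADV — rule 2 would then fail for every completion. It is CONJ.
Word 7 cannot be ADV — rule 2 would then fail for every completion. It is CONJ.
The only consistent sequence is: VERB CONJ PREP CONJ CONJ CONJ CONJ VERB.
Verifying each rule — rule 1 satisfied; rule 2 satisfied; rule 3 satisfied.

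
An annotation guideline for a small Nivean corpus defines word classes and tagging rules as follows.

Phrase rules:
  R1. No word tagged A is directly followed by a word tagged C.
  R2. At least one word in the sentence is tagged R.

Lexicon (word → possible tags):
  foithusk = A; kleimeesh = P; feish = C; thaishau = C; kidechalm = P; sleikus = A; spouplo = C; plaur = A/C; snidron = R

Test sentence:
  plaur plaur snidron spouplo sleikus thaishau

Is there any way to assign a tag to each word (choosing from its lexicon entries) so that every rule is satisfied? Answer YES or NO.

Candidates per position — 1:plaur {A,C}; 2:plaur {A,C}; 3:snidron {R}; 4:spouplo {C}; 5:sleikus {A}; 6:thaishau {C}.
Rule 1 cannot be satisfied by any choice of tags from the lexicon.
So there is no consistent tagging.

NO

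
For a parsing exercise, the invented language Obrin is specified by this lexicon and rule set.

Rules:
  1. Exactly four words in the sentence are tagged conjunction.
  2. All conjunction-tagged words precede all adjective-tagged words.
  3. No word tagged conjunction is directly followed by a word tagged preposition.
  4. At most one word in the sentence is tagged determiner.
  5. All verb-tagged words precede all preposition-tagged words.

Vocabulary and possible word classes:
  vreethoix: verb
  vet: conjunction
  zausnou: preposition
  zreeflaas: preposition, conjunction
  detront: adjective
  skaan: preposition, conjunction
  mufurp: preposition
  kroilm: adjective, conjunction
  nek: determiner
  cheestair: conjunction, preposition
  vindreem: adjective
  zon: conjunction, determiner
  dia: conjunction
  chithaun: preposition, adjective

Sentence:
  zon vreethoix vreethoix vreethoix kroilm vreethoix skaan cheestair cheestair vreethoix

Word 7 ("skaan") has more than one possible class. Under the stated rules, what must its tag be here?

Candidates per position — 1:zon {conjunction,determiner}; 2:vreethoix {verb}; 3:vreethoix {verb}; 4:vreethoix {verb}; 5:kroilm {adjective,conjunction}; 6:vreethoix {verb}; 7:skaan {preposition,conjunction}; 8:cheestair {conjunction,preposition}; 9:cheestair {conjunction,preposition}; 10:vreethoix {verb}.
Position 7: preposition is ruled out by rule 5; that leaves conjunction.
Position 8: preposition is ruled out by rule 3; that leaves conjunction.
Position 9: preposition is ruled out by rule 3; that leaves conjunction.
Position 5: adjective is ruled out by rule 2; that leaves conjunction.
Position 1: conjunction is ruled out by rule 1; that leaves determiner.
The only consistent sequence is: determiner verb verb verb conjunction verb conjunction conjunction conjunction verb.
Checking: rule 1 ok; rule 2 ok; rule 3 ok; rule 4 ok; rule 5 ok.

conjunction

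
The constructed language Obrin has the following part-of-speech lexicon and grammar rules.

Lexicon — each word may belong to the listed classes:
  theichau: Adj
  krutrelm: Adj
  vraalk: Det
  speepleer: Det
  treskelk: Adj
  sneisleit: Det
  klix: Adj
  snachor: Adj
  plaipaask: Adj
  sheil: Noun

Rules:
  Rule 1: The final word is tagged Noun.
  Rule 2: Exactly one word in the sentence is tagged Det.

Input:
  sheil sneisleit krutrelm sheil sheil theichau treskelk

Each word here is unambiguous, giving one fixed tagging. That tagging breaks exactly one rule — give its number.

Fixed tagging: Noun Det Adj Noun Noun Adj Adj.
Rule check: R1 violated, R2 holds.
Only rule 1 fails.

1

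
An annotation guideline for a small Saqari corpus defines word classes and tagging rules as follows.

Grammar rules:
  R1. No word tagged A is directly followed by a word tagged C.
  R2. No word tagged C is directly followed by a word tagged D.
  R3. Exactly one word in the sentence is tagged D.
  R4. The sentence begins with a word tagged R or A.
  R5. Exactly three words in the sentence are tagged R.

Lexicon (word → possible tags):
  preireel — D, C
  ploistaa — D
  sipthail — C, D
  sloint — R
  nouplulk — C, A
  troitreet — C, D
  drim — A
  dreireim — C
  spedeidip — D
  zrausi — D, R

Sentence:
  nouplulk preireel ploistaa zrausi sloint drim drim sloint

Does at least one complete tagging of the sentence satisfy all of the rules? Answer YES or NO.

NO

Candidates per position — 1:nouplulk {C,A}; 2:preireel {D,C}; 3:ploistaa {D}; 4:zrausi {D,R}; 5:sloint {R}; 6:drim {A}; 7:drim {A}; 8:sloint {R}.
Every candidate sequence violates at least one rule; no consistent tagging exists.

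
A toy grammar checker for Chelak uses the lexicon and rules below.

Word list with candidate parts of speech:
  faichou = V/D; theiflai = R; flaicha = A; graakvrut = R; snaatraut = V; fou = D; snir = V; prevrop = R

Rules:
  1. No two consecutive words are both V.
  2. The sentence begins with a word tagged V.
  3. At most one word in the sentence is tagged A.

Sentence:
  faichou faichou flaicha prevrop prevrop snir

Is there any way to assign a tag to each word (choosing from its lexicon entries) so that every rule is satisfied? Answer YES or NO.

Candidates per position — 1:faichou {V,D}; 2:faichou {V,D}; 3:flaicha {A}; 4:prevrop {R}; 5:prevrop {R}; 6:snir {V}.
One satisfying assignment: V D A R R V.
Rule-by-rule: rule 1 satisfied; rule 2 satisfied; rule 3 satisfied.

YES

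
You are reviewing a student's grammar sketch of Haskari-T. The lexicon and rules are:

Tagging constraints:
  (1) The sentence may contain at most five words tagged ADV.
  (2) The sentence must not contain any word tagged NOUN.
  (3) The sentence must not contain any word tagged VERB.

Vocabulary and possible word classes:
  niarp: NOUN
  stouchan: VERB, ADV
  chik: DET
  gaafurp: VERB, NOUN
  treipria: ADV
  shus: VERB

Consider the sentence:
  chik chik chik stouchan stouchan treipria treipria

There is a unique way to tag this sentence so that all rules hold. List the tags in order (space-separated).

Candidates per position — 1:chik {DET}; 2:chik {DET}; 3:chik {DET}; 4:stouchan {VERB,ADV}; 5:stouchan {VERB,ADV}; 6:treipria {ADV}; 7:treipria {ADV}.
Position 4: VERB is ruled out by rule 3; that leaves ADV.
Position 5: VERB is ruled out by rule 3; that leaves ADV.
The unique satisfying tagging is: DET DET DET ADV ADV ADV ADV.
Verifying each rule — rule 1 ok; rule 2 ok; rule 3 ok.

DET DET DET ADV ADV ADV ADV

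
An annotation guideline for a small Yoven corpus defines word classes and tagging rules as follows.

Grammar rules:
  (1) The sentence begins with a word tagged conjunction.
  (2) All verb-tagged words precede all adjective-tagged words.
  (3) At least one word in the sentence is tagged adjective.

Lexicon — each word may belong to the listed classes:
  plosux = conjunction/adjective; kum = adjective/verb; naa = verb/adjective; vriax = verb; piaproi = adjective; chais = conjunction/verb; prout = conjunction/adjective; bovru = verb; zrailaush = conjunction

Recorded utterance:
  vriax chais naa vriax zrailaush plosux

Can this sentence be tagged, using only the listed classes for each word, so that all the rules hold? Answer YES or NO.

NO

Candidates per position — 1:vriax {verb}; 2:chais {conjunction,verb}; 3:naa {verb,adjective}; 4:vriax {verb}; 5:zrailaush {conjunction}; 6:plosux {conjunction,adjective}.
Rule 1 cannot be satisfied by any choice of tags from the lexicon.
So there is no consistent tagging.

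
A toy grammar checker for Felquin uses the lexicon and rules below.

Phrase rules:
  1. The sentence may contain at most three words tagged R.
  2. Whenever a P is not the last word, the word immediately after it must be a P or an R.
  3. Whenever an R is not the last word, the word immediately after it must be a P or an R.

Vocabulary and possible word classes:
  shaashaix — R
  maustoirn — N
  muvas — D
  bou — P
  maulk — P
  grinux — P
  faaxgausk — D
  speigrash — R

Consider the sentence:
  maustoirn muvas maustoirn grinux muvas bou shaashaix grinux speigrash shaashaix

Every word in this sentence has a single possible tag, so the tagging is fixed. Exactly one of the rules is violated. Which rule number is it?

2

Fixed tagging: N D N P D P R P R R.
Rule check: R1 holds, R2 violated, R3 holds.
Only rule 2 fails.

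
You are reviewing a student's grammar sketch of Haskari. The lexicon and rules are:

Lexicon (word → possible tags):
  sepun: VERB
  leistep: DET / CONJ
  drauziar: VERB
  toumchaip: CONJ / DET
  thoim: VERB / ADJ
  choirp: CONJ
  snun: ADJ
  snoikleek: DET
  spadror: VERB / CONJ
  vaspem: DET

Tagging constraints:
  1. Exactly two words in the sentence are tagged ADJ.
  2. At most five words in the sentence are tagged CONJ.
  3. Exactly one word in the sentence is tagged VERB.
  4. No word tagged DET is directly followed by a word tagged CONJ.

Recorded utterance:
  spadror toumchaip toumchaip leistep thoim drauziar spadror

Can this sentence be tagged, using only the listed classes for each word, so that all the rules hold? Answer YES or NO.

Candidates per position — 1:spadror {VERB,CONJ}; 2:toumchaip {CONJ,DET}; 3:toumchaip {CONJ,DET}; 4:leistep {DET,CONJ}; 5:thoim {VERB,ADJ}; 6:drauziar {VERB}; 7:spadror {VERB,CONJ}.
Rule 1 cannot be satisfied by any choice of tags from the lexicon.
So there is no consistent tagging.

NO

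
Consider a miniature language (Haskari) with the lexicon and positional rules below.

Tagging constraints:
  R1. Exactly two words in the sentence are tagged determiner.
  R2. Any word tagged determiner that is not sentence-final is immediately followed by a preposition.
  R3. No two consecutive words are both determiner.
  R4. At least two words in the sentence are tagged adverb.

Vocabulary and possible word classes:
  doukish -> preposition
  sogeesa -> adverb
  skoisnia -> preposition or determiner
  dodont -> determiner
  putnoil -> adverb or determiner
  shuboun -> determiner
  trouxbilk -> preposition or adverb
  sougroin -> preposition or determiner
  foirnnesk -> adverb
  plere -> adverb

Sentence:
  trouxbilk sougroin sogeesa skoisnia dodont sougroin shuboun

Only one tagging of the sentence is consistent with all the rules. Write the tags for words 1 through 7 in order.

adverb preposition adverb preposition determiner preposition determiner

Candidates per position — 1:trouxbilk {preposition,adverb}; 2:sougroin {preposition,determiner}; 3:sogeesa {adverb}; 4:skoisnia {preposition,determiner}; 5:dodont {determiner}; 6:sougroin {preposition,determiner}; 7:shuboun {determiner}.
If word 1 were preposition, no tagging could satisfy rule 4; so word 1 is adverb.
If word 2 were determiner, no tagging could satisfy rule 1; so word 2 is preposition.
If word 4 were determiner, no tagging could satisfy rule 1; so word 4 is preposition.
If word 6 were determiner, no tagging could satisfy rule 1; so word 6 is preposition.
That leaves exactly one tagging: adverb preposition adverb preposition determiner preposition determiner.
Check: rule 1 ✓; rule 2 ✓; rule 3 ✓; rule 4 ✓.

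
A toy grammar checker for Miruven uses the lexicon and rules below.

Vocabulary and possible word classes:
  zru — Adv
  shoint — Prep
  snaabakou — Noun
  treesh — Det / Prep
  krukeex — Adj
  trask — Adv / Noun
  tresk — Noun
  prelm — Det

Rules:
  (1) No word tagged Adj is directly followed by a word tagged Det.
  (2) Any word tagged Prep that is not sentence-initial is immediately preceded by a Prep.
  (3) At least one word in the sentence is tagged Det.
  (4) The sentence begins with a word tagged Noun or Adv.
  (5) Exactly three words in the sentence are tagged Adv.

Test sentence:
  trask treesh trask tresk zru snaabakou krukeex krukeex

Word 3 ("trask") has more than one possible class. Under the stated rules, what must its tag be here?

Candidates per position — 1:trask {Adv,Noun}; 2:treesh {Det,Prep}; 3:trask {Adv,Noun}; 4:tresk {Noun}; 5:zru {Adv}; 6:snaabakou {Noun}; 7:krukeex {Adj}; 8:krukeex {Adj}.
If word 1 were Noun, no tagging could satisfy rule 5; so word 1 is Adv.
If word 2 were Prep, no tagging could satisfy rule 2; so word 2 is Det.
If word 3 were Noun, no tagging could satisfy rule 5; so word 3 is Adv.
The unique satisfying tagging is: Adv Det Adv Noun Adv Noun Adj Adj.
Rule-by-rule: rule 1 ok; rule 2 ok; rule 3 ok; rule 4 ok; rule 5 ok.

Adv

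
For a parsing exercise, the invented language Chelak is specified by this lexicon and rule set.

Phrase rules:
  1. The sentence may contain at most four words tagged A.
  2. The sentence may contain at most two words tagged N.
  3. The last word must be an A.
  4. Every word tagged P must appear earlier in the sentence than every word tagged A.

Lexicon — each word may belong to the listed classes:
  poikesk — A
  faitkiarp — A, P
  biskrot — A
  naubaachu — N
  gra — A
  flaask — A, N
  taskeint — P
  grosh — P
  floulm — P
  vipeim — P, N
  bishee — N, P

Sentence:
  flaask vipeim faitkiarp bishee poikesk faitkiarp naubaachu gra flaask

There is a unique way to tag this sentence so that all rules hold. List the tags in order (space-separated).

Candidates per position — 1:flaask {A,N}; 2:vipeim {P,N}; 3:faitkiarp {A,P}; 4:bishee {N,P}; 5:poikesk {A}; 6:faitkiarp {A,P}; 7:naubaachu {N}; 8:gra {A}; 9:flaask {A,N}.
At position 6, choosing P makes rule 4 impossible to satisfy; hence A.
At position 9, choosing N makes rule 3 impossible to satisfy; hence A.
At position 1, choosing A makes rule 1 impossible to satisfy; hence N.
At position 2, choosing N makes rule 2 impossible to satisfy; hence P.
At position 3, choosing A makes rule 1 impossible to satisfy; hence P.
At position 4, choosing N makes rule 2 impossible to satisfy; hence P.
So the tagging must be: N P P P A A N A A.
Rule-by-rule: rule 1 satisfied; rule 2 satisfied; rule 3 satisfied; rule 4 satisfied.

N P P P A A N A A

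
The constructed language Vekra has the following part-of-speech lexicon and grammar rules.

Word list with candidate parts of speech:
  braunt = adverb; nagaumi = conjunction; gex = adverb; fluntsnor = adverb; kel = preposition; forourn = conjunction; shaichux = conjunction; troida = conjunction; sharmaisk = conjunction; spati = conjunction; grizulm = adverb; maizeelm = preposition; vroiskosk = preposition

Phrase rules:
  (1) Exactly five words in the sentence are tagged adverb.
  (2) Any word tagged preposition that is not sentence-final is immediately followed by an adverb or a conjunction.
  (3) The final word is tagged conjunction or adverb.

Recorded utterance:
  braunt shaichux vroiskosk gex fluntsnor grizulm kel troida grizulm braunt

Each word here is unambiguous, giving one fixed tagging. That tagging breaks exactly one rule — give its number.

Fixed tagging: adverb conjunction preposition adverb adverb adverb preposition conjunction adverb adverb.
Checking each rule: R1 violated, R2 holds, R3 holds.
Only rule 1 fails.

1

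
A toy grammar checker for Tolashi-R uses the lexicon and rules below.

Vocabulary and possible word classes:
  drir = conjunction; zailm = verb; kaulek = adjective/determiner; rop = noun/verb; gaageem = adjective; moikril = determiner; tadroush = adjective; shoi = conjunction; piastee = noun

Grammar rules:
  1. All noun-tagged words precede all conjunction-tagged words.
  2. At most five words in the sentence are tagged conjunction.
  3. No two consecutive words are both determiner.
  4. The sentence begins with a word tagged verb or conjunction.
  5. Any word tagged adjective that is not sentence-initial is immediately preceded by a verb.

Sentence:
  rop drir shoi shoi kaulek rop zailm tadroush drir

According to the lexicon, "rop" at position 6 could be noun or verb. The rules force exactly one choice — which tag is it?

verb

Candidates per position — 1:rop {noun,verb}; 2:drir {conjunction}; 3:shoi {conjunction}; 4:shoi {conjunction}; 5:kaulek {adjective,determiner}; 6:rop {noun,verb}; 7:zailm {verb}; 8:tadroush {adjective}; 9:drir {conjunction}.
Position 1: tagging it noun would leave rule 4 unsatisfiable, so it must be verb.
Position 5: tagging it adjective would leave rule 5 unsatisfiable, so it must be determiner.
Position 6: tagging it noun would leave rule 1 unsatisfiable, so it must be verb.
So the tagging must be: verb conjunction conjunction conjunction determiner verb verb adjective conjunction.
Check: rule 1 holds; rule 2 holds; rule 3 holds; rule 4 holds; rule 5 holds.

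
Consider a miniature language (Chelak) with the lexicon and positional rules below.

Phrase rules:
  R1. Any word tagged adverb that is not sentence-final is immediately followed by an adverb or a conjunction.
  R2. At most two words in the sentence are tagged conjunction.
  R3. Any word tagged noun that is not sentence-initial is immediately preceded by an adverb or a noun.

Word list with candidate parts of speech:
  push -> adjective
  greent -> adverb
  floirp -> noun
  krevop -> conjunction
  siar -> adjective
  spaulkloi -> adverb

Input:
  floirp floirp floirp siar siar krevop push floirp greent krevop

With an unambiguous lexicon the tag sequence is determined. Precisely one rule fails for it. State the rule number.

3

Fixed tagging: noun noun noun adjective adjective conjunction adjective noun adverb conjunction.
Rule check: R1 pass, R2 pass, R3 fail.
Only rule 3 fails.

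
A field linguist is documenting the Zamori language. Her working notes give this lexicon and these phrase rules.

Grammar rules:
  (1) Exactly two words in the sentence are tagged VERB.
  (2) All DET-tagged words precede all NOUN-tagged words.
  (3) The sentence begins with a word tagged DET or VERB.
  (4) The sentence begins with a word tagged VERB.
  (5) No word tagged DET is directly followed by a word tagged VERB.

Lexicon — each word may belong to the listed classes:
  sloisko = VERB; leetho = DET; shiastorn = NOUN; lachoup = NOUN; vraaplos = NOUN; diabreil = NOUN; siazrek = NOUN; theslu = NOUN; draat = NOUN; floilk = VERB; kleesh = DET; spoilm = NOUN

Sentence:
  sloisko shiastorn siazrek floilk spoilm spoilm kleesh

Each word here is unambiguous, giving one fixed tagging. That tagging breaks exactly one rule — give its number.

2

Fixed tagging: VERB NOUN NOUN VERB NOUN NOUN DET.
Rule check: R1 pass, R2 fail, R3 pass, R4 pass, R5 pass.
Only rule 2 fails.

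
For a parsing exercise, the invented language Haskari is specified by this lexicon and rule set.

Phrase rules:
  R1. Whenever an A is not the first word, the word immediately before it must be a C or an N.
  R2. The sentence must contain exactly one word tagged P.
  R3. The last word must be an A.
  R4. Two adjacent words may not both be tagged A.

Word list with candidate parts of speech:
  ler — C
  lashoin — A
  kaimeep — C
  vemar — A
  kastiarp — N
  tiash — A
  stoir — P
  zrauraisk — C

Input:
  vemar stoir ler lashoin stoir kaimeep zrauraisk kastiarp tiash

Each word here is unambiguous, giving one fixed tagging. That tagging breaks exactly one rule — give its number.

Fixed tagging: A P C A P C C N A.
Applying the rules: R1 pass, R2 fail, R3 pass, R4 pass.
Only rule 2 fails.

2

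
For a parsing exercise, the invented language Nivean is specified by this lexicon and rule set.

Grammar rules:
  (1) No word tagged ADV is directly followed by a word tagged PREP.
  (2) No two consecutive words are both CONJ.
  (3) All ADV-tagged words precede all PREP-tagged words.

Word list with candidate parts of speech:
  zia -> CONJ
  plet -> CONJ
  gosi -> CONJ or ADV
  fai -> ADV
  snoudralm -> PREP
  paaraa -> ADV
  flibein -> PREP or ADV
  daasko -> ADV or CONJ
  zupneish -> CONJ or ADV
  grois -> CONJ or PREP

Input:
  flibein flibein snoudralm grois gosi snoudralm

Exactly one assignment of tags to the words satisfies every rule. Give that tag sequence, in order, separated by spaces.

Candidates per position — 1:flibein {PREP,ADV}; 2:flibein {PREP,ADV}; 3:snoudralm {PREP}; 4:grois {CONJ,PREP}; 5:gosi {CONJ,ADV}; 6:snoudralm {PREP}.
If word 1 were ADV, no tagging could satisfy rule 1; so word 1 is PREP.
If word 2 were ADV, no tagging could satisfy rule 1; so word 2 is PREP.
If word 5 were ADV, no tagging could satisfy rule 1; so word 5 is CONJ.
If word 4 were CONJ, no tagging could satisfy rule 2; so word 4 is PREP.
That leaves exactly one tagging: PREP PREP PREP PREP CONJ PREP.
Checking: rule 1 holds; rule 2 holds; rule 3 holds.

PREP PREP PREP PREP CONJ PREP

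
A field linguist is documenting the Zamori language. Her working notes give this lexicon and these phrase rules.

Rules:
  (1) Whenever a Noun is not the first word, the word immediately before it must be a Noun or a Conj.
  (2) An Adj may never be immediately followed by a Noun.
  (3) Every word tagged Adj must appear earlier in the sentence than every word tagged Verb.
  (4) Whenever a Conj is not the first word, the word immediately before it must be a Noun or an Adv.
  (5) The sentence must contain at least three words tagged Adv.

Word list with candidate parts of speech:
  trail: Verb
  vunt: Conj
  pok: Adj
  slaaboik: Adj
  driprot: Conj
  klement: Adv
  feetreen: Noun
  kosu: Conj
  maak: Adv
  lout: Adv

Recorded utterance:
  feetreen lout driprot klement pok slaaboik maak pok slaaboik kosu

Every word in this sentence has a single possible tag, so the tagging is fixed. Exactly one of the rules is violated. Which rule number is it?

4

Fixed tagging: Noun Adv Conj Adv Adj Adj Adv Adj Adj Conj.
Rule check: R1 ok, R2 ok, R3 ok, R4 fails, R5 ok.
Only rule 4 fails.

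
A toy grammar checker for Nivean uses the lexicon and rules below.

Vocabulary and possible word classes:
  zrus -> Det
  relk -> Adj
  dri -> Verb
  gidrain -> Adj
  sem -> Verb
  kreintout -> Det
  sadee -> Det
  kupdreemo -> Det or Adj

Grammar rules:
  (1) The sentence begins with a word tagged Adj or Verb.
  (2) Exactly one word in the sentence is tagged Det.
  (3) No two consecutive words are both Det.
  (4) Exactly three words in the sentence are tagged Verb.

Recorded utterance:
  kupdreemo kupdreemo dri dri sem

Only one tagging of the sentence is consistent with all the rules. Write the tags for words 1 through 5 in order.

Candidates per position — 1:kupdreemo {Det,Adj}; 2:kupdreemo {Det,Adj}; 3:dri {Verb}; 4:dri {Verb}; 5:sem {Verb}.
If word 1 were Det, no tagging could satisfy rule 1; so word 1 is Adj.
If word 2 were Adj, no tagging could satisfy rule 2; so word 2 is Det.
The only consistent sequence is: Adj Det Verb Verb Verb.
Rule-by-rule: rule 1 ok; rule 2 ok; rule 3 ok; rule 4 ok.

Adj Det Verb Verb Verb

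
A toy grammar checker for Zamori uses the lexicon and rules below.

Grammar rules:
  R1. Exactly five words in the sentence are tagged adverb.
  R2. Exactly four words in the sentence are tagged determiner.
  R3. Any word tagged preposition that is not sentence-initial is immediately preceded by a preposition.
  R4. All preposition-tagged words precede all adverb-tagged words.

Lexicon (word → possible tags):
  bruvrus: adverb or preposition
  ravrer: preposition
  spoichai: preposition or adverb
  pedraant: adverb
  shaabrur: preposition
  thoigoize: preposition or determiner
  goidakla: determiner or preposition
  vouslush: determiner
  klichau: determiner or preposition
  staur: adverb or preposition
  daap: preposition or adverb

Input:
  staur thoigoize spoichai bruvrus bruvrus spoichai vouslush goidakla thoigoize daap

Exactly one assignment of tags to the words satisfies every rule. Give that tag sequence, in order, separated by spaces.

preposition determiner adverb adverb adverb adverb determiner determiner determiner adverb

Candidates per position — 1:staur {adverb,preposition}; 2:thoigoize {preposition,determiner}; 3:spoichai {preposition,adverb}; 4:bruvrus {adverb,preposition}; 5:bruvrus {adverb,preposition}; 6:spoichai {preposition,adverb}; 7:vouslush {determiner}; 8:goidakla {determiner,preposition}; 9:thoigoize {preposition,determiner}; 10:daap {preposition,adverb}.
Word 2 cannot be preposition — rule 2 would then fail for every completion. It is determiner.
Word 3 cannot be preposition — rule 3 would then fail for every completion. It is adverb.
Word 4 cannot be preposition — rule 3 would then fail for every completion. It is adverb.
Word 5 cannot be preposition — rule 3 would then fail for every completion. It is adverb.
Word 6 cannot be preposition — rule 3 would then fail for every completion. It is adverb.
Word 8 cannot be preposition — rule 2 would then fail for every completion. It is determiner.
Word 9 cannot be preposition — rule 2 would then fail for every completion. It is determiner.
Word 10 cannot be preposition — rule 3 would then fail for every completion. It is adverb.
Word 1 cannot be adverb — rule 1 would then fail for every completion. It is preposition.
So the tagging must be: preposition determiner adverb adverb adverb adverb determiner determiner determiner adverb.
Verifying each rule — rule 1 satisfied; rule 2 satisfied; rule 3 satisfied; rule 4 satisfied.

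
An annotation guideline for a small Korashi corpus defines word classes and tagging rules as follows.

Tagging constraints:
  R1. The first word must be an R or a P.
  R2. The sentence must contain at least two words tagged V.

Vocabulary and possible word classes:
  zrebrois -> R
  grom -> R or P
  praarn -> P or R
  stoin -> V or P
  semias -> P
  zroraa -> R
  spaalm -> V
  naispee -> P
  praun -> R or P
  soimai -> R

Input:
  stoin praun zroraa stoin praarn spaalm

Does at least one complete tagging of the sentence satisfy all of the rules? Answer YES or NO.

Candidates per position — 1:stoin {V,P}; 2:praun {R,P}; 3:zroraa {R}; 4:stoin {V,P}; 5:praarn {P,R}; 6:spaalm {V}.
One satisfying assignment: P P R V R V.
Check: rule 1 ok; rule 2 ok.

YES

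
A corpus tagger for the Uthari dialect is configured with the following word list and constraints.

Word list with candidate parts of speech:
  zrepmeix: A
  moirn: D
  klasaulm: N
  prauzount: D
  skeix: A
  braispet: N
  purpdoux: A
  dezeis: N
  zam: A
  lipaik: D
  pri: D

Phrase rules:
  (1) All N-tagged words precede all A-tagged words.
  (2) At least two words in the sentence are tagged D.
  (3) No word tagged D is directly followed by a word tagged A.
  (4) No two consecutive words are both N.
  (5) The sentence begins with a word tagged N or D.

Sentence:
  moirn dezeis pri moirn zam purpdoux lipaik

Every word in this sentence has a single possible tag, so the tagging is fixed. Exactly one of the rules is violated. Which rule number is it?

Fixed tagging: D N D D A A D.
Applying the rules: R1 ok, R2 ok, R3 fails, R4 ok, R5 ok.
Only rule 3 fails.

3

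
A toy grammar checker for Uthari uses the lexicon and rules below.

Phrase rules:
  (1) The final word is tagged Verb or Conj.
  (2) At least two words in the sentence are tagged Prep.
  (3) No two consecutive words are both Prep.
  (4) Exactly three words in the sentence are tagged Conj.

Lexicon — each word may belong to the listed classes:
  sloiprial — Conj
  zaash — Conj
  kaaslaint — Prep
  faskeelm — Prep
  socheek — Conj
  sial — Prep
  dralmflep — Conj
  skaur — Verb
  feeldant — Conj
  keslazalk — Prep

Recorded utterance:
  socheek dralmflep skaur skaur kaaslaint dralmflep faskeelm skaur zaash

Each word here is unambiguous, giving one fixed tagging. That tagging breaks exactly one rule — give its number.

Fixed tagging: Conj Conj Verb Verb Prep Conj Prep Verb Conj.
Checking each rule: R1 ok, R2 ok, R3 ok, R4 fails.
Only rule 4 fails.

4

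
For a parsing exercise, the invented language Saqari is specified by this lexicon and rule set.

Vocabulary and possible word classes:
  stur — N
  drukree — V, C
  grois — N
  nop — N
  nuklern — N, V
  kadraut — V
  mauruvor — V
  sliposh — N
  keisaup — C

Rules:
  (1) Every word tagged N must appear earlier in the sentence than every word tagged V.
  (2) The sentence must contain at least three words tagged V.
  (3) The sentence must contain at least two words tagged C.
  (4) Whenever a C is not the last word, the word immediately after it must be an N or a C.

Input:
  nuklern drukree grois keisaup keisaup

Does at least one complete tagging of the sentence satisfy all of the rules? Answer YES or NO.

Candidates per position — 1:nuklern {N,V}; 2:drukree {V,C}; 3:grois {N}; 4:keisaup {C}; 5:keisaup {C}.
Rule 2 cannot be satisfied by any choice of tags from the lexicon.
So there is no consistent tagging.

NO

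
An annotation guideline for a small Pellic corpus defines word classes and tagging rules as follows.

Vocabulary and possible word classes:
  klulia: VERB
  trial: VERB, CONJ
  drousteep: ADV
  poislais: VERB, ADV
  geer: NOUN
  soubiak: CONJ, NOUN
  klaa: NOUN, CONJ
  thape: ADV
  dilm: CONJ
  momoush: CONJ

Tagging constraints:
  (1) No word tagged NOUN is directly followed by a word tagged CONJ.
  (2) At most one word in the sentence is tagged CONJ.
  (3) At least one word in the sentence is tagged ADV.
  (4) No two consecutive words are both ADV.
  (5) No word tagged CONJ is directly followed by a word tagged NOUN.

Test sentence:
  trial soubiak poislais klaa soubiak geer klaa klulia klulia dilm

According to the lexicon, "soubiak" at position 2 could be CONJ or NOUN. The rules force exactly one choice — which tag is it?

NOUN

Candidates per position — 1:trial {VERB,CONJ}; 2:soubiak {CONJ,NOUN}; 3:poislais {VERB,ADV}; 4:klaa {NOUN,CONJ}; 5:soubiak {CONJ,NOUN}; 6:geer {NOUN}; 7:klaa {NOUN,CONJ}; 8:klulia {VERB}; 9:klulia {VERB}; 10:dilm {CONJ}.
Position 1: CONJ is ruled out by rule 2; that leaves VERB.
Position 2: CONJ is ruled out by rule 2; that leaves NOUN.
Position 3: VERB is ruled out by rule 3; that leaves ADV.
Position 4: CONJ is ruled out by rule 2; that leaves NOUN.
Position 5: CONJ is ruled out by rule 1; that leaves NOUN.
Position 7: CONJ is ruled out by rule 1; that leaves NOUN.
That leaves exactly one tagging: VERB NOUN ADV NOUN NOUN NOUN NOUN VERB VERB CONJ.
Check: rule 1 holds; rule 2 holds; rule 3 holds; rule 4 holds; rule 5 holds.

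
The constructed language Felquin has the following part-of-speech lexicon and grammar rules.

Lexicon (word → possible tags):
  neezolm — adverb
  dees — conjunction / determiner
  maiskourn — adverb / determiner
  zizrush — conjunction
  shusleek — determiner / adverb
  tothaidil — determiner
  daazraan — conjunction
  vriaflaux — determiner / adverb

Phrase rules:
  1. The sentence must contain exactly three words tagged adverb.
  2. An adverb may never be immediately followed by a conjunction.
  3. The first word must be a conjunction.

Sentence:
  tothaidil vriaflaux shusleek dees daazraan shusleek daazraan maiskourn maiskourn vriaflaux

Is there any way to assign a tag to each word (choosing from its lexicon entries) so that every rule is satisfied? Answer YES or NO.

Candidates per position — 1:tothaidil {determiner}; 2:vriaflaux {determiner,adverb}; 3:shusleek {determiner,adverb}; 4:dees {conjunction,determiner}; 5:daazraan {conjunction}; 6:shusleek {determiner,adverb}; 7:daazraan {conjunction}; 8:maiskourn {adverb,determiner}; 9:maiskourn {adverb,determiner}; 10:vriaflaux {determiner,adverb}.
Rule 3 cannot be satisfied by any choice of tags from the lexicon.
So there is no consistent tagging.

NO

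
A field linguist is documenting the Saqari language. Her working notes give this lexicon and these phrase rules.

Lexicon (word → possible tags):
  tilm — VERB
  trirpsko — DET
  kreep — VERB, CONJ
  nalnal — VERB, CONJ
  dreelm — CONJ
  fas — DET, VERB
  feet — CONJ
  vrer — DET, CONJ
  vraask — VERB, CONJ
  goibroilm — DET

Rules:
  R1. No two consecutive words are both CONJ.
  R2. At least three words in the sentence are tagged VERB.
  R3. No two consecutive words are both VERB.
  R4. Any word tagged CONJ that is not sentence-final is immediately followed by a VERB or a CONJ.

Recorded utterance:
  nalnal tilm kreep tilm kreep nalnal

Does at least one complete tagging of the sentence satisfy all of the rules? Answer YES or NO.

Candidates per position — 1:nalnal {VERB,CONJ}; 2:tilm {VERB}; 3:kreep {VERB,CONJ}; 4:tilm {VERB}; 5:kreep {VERB,CONJ}; 6:nalnal {VERB,CONJ}.
One satisfying assignment: CONJ VERB CONJ VERB CONJ VERB.
Check: rule 1 satisfied; rule 2 satisfied; rule 3 satisfied; rule 4 satisfied.

YES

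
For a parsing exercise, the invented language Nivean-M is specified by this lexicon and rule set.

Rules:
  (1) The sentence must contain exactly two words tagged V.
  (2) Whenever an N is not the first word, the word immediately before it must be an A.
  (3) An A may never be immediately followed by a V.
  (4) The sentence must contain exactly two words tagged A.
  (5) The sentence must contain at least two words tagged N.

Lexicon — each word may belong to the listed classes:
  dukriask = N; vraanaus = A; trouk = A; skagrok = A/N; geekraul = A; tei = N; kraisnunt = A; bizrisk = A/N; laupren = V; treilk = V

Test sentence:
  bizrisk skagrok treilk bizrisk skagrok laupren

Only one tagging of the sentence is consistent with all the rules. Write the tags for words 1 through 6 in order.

Candidates per position — 1:bizrisk {A,N}; 2:skagrok {A,N}; 3:treilk {V}; 4:bizrisk {A,N}; 5:skagrok {A,N}; 6:laupren {V}.
If word 2 were A, no tagging could satisfy rule 3; so word 2 is N.
If word 4 were N, no tagging could satisfy rule 2; so word 4 is A.
If word 5 were A, no tagging could satisfy rule 3; so word 5 is N.
If word 1 were N, no tagging could satisfy rule 2; so word 1 is A.
That leaves exactly one tagging: A N V A N V.
Checking: rule 1 ok; rule 2 ok; rule 3 ok; rule 4 ok; rule 5 ok.

A N V A N V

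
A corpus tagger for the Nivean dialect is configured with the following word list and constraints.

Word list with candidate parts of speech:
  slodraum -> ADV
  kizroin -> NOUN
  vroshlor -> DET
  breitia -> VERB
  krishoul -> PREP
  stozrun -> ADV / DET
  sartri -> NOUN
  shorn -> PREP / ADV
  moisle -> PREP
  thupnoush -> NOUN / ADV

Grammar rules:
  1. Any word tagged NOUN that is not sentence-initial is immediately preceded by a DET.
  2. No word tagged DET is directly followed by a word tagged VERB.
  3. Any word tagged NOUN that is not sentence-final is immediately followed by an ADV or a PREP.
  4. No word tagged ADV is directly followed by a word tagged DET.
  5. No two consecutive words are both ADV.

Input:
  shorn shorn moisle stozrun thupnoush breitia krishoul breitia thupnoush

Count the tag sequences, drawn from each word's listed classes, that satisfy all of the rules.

3

Candidates per position — 1:shorn {PREP,ADV}; 2:shorn {PREP,ADV}; 3:moisle {PREP}; 4:stozrun {ADV,DET}; 5:thupnoush {NOUN,ADV}; 6:breitia {VERB}; 7:krishoul {PREP}; 8:breitia {VERB}; 9:thupnoush {NOUN,ADV}.
There are 32 candidate sequences in total.
The sequences that satisfy every rule: PREP PREP PREP DET ADV VERB PREP VERB ADV; PREP ADV PREP DET ADV VERB PREP VERB ADV; ADV PREP PREP DET ADV VERB PREP VERB ADV.
Count = 3.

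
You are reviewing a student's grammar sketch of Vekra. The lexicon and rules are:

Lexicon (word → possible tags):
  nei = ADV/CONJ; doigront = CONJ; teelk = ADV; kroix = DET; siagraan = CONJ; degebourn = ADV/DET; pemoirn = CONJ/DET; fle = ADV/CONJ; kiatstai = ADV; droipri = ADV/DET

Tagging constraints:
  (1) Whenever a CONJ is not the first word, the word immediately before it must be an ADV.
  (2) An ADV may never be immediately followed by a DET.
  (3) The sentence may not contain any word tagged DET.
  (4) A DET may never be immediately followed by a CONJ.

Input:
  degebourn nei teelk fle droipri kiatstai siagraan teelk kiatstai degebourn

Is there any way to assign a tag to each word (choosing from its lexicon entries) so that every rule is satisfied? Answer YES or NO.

Candidates per position — 1:degebourn {ADV,DET}; 2:nei {ADV,CONJ}; 3:teelk {ADV}; 4:fle {ADV,CONJ}; 5:droipri {ADV,DET}; 6:kiatstai {ADV}; 7:siagraan {CONJ}; 8:teelk {ADV}; 9:kiatstai {ADV}; 10:degebourn {ADV,DET}.
One satisfying assignment: ADV CONJ ADV ADV ADV ADV CONJ ADV ADV ADV.
Checking: rule 1 ok; rule 2 ok; rule 3 ok; rule 4 ok.

YES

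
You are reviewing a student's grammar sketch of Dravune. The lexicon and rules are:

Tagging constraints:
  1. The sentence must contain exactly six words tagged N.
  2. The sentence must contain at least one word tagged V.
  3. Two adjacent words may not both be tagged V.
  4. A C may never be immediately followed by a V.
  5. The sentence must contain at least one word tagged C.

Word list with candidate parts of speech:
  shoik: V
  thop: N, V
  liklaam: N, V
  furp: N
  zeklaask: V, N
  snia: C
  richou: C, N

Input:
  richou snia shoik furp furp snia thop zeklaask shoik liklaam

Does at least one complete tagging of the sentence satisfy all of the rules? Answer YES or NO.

NO

Candidates per position — 1:richou {C,N}; 2:snia {C}; 3:shoik {V}; 4:furp {N}; 5:furp {N}; 6:snia {C}; 7:thop {N,V}; 8:zeklaask {V,N}; 9:shoik {V}; 10:liklaam {N,V}.
Rule 4 cannot be satisfied by any choice of tags from the lexicon.
So there is no consistent tagging.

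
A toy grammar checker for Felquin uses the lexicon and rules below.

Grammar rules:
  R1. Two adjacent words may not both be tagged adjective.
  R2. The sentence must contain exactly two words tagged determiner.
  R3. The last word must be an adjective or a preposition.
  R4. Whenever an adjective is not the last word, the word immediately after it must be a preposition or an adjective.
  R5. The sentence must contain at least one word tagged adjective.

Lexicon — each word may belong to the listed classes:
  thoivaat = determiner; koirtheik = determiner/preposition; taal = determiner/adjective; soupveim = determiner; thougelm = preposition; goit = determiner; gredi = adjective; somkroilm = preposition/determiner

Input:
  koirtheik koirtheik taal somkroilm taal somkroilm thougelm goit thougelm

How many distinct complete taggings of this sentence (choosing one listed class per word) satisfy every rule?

Candidates per position — 1:koirtheik {determiner,preposition}; 2:koirtheik {determiner,preposition}; 3:taal {determiner,adjective}; 4:somkroilm {preposition,determiner}; 5:taal {determiner,adjective}; 6:somkroilm {preposition,determiner}; 7:thougelm {preposition}; 8:goit {determiner}; 9:thougelm {preposition}.
There are 64 candidate sequences in total.
The sequences that satisfy every rule: determiner preposition adjective preposition adjective preposition preposition determiner preposition; preposition determiner adjective preposition adjective preposition preposition determiner preposition; preposition preposition determiner preposition adjective preposition preposition determiner preposition; preposition preposition adjective preposition determiner preposition preposition determiner preposition.
Count = 4.

4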